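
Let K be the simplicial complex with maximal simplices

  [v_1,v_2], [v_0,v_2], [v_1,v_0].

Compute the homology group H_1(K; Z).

H_1 ≅ Z.

Fix the vertex order v_0 < v_1 < v_2 and write every simplex with vertices in increasing order. Then dim K = 1 and the simplices of K are:

  0-simplices (3): [v_0], [v_1], [v_2]
  1-simplices (3): [v_0,v_1], [v_0,v_2], [v_1,v_2]

Hence C_0 ≅ Z^3, C_1 ≅ Z^3.

∂_1: C_1 → C_0 sends each edge [p,q] (with p < q) to q − p.
The resulting 3×3 matrix has rank 2, and its Smith normal form has invariant factors (1,1).

Computing H_k = (kernel of ∂_k) / (image of ∂_{k+1}):

  H_1: rank ker ∂_1 − rank ∂_2 = (3 − 2) − 0 = 1, and there is no ∂_2, so H_1 ≅ Z.

(K is a triangulation of the circle S^1.)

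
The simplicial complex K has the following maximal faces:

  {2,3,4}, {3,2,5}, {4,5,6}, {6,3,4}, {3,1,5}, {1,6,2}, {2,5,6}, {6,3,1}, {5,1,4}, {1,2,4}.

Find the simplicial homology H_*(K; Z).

H_0 ≅ Z,  H_1 ≅ Z/2,  H_2 = 0.

Take the total order 1 < 2 < 3 < 4 < 5 < 6 on the vertex set. Then K (dimension 2) consists of the simplices:

  0-simplices (6): [1], [2], [3], [4], [5], [6]
  1-simplices (15): [1,2], [1,3], [1,4], [1,5], [1,6], [2,3], [2,4], [2,5], [2,6], [3,4], [3,5], [3,6], [4,5], [4,6], [5,6]
  2-simplices (10): [1,2,4], [1,2,6], [1,3,5], [1,3,6], [1,4,5], [2,3,4], [2,3,5], [2,5,6], [3,4,6], [4,5,6]

Hence C_0 ≅ Z^6, C_1 ≅ Z^15, C_2 ≅ Z^10.

∂_1: C_1 → C_0 maps an edge to its endpoints' difference, ∂[p,q] = q − p.
The 6×15 boundary matrix has rank 5 and Smith normal form diag(1,1,1,1,1).

∂_2: C_2 → C_1 acts by ∂[p,q,r] = [q,r] − [p,r] + [p,q]. For instance
  ∂[1,2,4] = [2,4] − [1,4] + [1,2],
  ∂[1,2,6] = [2,6] − [1,6] + [1,2].
The resulting 15×10 matrix has rank 10, and its Smith normal form has invariant factors (1,1,1,1,1,1,1,1,1,2).

Computing H_k = (kernel of ∂_k) / (image of ∂_{k+1}):

  H_0: rank C_0 − rank ∂_1 = 6 − 5 = 1, and the invariant factors of ∂_1 are all 1, so H_0 ≅ Z.
  H_1: rank ker ∂_1 − rank ∂_2 = (15 − 5) − 10 = 0, and ∂_2 has invariant factor 2 > 1, so H_1 ≅ Z/2.
  H_2: rank ker ∂_2 − rank ∂_3 = (10 − 10) − 0 = 0, and there is no ∂_3, so H_2 ≅ 0.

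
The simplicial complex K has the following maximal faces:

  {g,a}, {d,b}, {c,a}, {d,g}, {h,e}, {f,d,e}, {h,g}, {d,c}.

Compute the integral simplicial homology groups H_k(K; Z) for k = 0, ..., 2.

K has 8 vertices, 10 edges, 1 triangle.
rank ∂_0 = 0, rank ∂_1 = 7 ⇒ b_0 = 8 − 0 − 7 = 1; all invariant factors of ∂_1 are 1 so no torsion. So H_0 = Z.
rank ∂_1 = 7, rank ∂_2 = 1 ⇒ b_1 = 10 − 7 − 1 = 2; all invariant factors of ∂_2 are 1 so no torsion. So H_1 = Z^2.
rank ∂_2 = 1, rank ∂_3 = 0 ⇒ b_2 = 1 − 1 − 0 = 0. So H_2 = 0.

H_0 = Z,  H_1 = Z^2,  H_2 = 0.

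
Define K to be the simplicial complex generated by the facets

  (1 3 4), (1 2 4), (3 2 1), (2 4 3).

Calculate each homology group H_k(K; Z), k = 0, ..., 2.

H_0 ≅ Z,  H_1 = 0,  H_2 ≅ Z.

We work with the vertex ordering 1 < 2 < 3 < 4. The simplices of K, each written with vertices in increasing order, are:

  0-simplices (4): [1], [2], [3], [4]
  1-simplices (6): [1,2], [1,3], [1,4], [2,3], [2,4], [3,4]
  2-simplices (4): [1,2,3], [1,2,4], [1,3,4], [2,3,4]

Hence C_0 ≅ Z^4, C_1 ≅ Z^6, C_2 ≅ Z^4.

The boundary map ∂_1: C_1 → C_0 maps an edge to its endpoints' difference, ∂[p,q] = q − p.
The 4×6 boundary matrix has rank 3 and Smith normal form diag(1,1,1).

Boundary ∂_2: C_2 → C_1 acts by ∂[p,q,r] = [q,r] − [p,r] + [p,q]. For instance
  ∂[1,3,4] = [3,4] − [1,4] + [1,3],
  ∂[1,2,3] = [2,3] − [1,3] + [1,2].
As a 6×4 matrix over Z this has rank 3, with invariant factors (1,1,1).

Now H_k = ker ∂_k / im ∂_{k+1}, so:

  H_0: rank C_0 − rank ∂_1 = 4 − 3 = 1, and the invariant factors of ∂_1 are all 1, so H_0 ≅ Z.
  H_1: rank ker ∂_1 − rank ∂_2 = (6 − 3) − 3 = 0, and the invariant factors of ∂_2 are all 1, so H_1 ≅ 0.
  H_2: rank ker ∂_2 − rank ∂_3 = (4 − 3) − 0 = 1, and there is no ∂_3, so H_2 ≅ Z.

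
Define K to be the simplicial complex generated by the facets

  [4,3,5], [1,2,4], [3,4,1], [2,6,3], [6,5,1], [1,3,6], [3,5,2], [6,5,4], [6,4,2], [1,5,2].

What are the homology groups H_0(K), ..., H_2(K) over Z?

H_0 ≅ Z,  H_1 ≅ Z/2,  H_2 = 0.

Take the total order 1 < 2 < 3 < 4 < 5 < 6 on the vertex set. Then K (dimension 2) consists of the simplices:

  0-simplices (6): [1], [2], [3], [4], [5], [6]
  1-simplices (15): [1,2], [1,3], [1,4], [1,5], [1,6], [2,3], [2,4], [2,5], [2,6], [3,4], [3,5], [3,6], [4,5], [4,6], [5,6]
  2-simplices (10): [1,2,4], [1,2,5], [1,3,4], [1,3,6], [1,5,6], [2,3,5], [2,3,6], [2,4,6], [3,4,5], [4,5,6]

Hence C_0 ≅ Z^6, C_1 ≅ Z^15, C_2 ≅ Z^10.

∂_1: C_1 → C_0 is given by ∂[p,q] = [q] − [p].
The resulting 6×15 matrix has rank 5, and its Smith normal form has invariant factors (1,1,1,1,1).

The boundary map ∂_2: C_2 → C_1 acts by ∂[p,q,r] = [q,r] − [p,r] + [p,q]. For instance
  ∂[1,5,6] = [5,6] − [1,6] + [1,5],
  ∂[4,5,6] = [5,6] − [4,6] + [4,5].
The 15×10 boundary matrix has rank 10 and Smith normal form diag(1,1,1,1,1,1,1,1,1,2).

Reading off H_k = ker ∂_k / im ∂_{k+1}:

  H_0: rank C_0 − rank ∂_1 = 6 − 5 = 1, and the invariant factors of ∂_1 are all 1, so H_0 = Z.
  H_1: rank ker ∂_1 − rank ∂_2 = (15 − 5) − 10 = 0, and ∂_2 has invariant factor 2 > 1, so H_1 = Z/2.
  H_2: rank ker ∂_2 − rank ∂_3 = (10 − 10) − 0 = 0, and there is no ∂_3, so H_2 = 0.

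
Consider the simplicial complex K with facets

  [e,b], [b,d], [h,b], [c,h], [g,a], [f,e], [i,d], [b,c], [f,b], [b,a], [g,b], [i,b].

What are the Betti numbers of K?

b_0 = 1, b_1 = 4.

Fix the vertex order a < b < c < d < e < f < g < h < i and write every simplex with vertices in increasing order. Then dim K = 1 and the simplices of K are:

  0-simplices (9): a, b, c, d, e, f, g, h, i
  1-simplices (12): ab, ag, bc, bd, be, bf, bg, bh, bi, ch, di, ef

Hence C_0 ≅ Z^9, C_1 ≅ Z^12.

Boundary ∂_1: C_1 → C_0 sends each edge [p,q] (with p < q) to q − p. For instance
  ∂bc = c − b.
As a 9×12 matrix over Z this has rank 8, with invariant factors (1,1,1,1,1,1,1,1).

Now H_k = ker ∂_k / im ∂_{k+1}, so:

  H_0: rank C_0 − rank ∂_1 = 9 − 8 = 1, and the invariant factors of ∂_1 are all 1, so H_0 = Z.
  H_1: rank ker ∂_1 − rank ∂_2 = (12 − 8) − 0 = 4, and there is no ∂_2, so H_1 = Z^4.

(K is a triangulation of a wedge of 4 circles.)

Hence the Betti numbers are b_0 = 1, b_1 = 4.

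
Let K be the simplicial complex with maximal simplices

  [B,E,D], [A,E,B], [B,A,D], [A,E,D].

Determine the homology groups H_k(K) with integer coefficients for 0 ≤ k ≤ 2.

Order the vertices as A < B < D < E. Listing each simplex with vertices in this order, K has dimension 2 with simplices:

  0-simplices (4): A, B, D, E
  1-simplices (6): AB, AD, AE, BD, BE, DE
  2-simplices (4): ABD, ABE, ADE, BDE

giving chain groups C_0 ≅ Z^4, C_1 ≅ Z^6, C_2 ≅ Z^4.

∂_1: C_1 → C_0 maps an edge to its endpoints' difference, ∂[p,q] = q − p.
As a 4×6 matrix over Z this has rank 3, with invariant factors (1,1,1).

The boundary map ∂_2: C_2 → C_1 sends each 2-simplex [p,q,r] to [q,r] − [p,r] + [p,q]. For instance
  ∂ADE = DE − AE + AD,
  ∂ABE = BE − AE + AB.
This gives a 6×4 integer matrix of rank 3; reducing to Smith normal form yields diagonal entries (1,1,1).

Computing H_k = (kernel of ∂_k) / (image of ∂_{k+1}):

  H_0: rank C_0 − rank ∂_1 = 4 − 3 = 1, and the invariant factors of ∂_1 are all 1, so H_0 ≅ Z.
  H_1: rank ker ∂_1 − rank ∂_2 = (6 − 3) − 3 = 0, and the invariant factors of ∂_2 are all 1, so H_1 ≅ 0.
  H_2: rank ker ∂_2 − rank ∂_3 = (4 − 3) − 0 = 1, and there is no ∂_3, so H_2 ≅ Z.

(K is a triangulation of the 2-sphere S^2.)

H_0 ≅ Z,  H_1 = 0,  H_2 ≅ Z.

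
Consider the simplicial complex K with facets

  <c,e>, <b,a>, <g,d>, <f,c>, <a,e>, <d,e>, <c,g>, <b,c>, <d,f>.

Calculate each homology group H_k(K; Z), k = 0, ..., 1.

H_0 = Z,  H_1 = Z^3.

Order the vertices as a < b < c < d < e < f < g. Listing each simplex with vertices in this order, K has dimension 1 with simplices:

  0-simplices (7): a, b, c, d, e, f, g
  1-simplices (9): ab, ae, bc, ce, cf, cg, de, df, dg

so the chain groups are C_0 ≅ Z^7, C_1 ≅ Z^9.

∂_1: C_1 → C_0 is given by ∂[p,q] = [q] − [p]. For instance
  ∂df = f − d.
This gives a 7×9 integer matrix of rank 6; reducing to Smith normal form yields diagonal entries (1,1,1,1,1,1).

From H_k ≅ ker(∂_k) / im(∂_{k+1}) we obtain:

  H_0: rank C_0 − rank ∂_1 = 7 − 6 = 1, and the invariant factors of ∂_1 are all 1, so H_0 ≅ Z.
  H_1: rank ker ∂_1 − rank ∂_2 = (9 − 6) − 0 = 3, and there is no ∂_2, so H_1 ≅ Z^3.

As a check, the Euler characteristic is 7 − 9 = -2, which agrees with 1 − 3 = -2.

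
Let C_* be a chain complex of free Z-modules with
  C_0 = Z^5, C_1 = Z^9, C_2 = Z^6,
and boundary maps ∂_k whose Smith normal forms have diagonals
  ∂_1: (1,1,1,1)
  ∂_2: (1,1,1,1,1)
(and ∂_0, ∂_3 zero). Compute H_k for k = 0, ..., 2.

H_0 ≅ Z,  H_1 = 0,  H_2 ≅ Z.

H_0: b_0 = 5 − 0 − 4 = 1; torsion from ∂_1 factors > 1: none. So H_0 ≅ Z.
H_1: b_1 = 9 − 4 − 5 = 0; torsion from ∂_2 factors > 1: none. So H_1 ≅ 0.
H_2: b_2 = 6 − 5 − 0 = 1; torsion from ∂_3 factors > 1: none. So H_2 ≅ Z.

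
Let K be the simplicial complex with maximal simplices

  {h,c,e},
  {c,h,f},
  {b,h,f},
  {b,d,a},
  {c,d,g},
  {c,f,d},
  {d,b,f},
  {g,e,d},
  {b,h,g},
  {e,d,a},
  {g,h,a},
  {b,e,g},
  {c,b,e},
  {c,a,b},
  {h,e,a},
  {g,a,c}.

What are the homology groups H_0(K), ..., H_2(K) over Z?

Take the total order a < b < c < d < e < f < g < h on the vertex set. Then K (dimension 2) consists of the simplices:

  0-simplices (8): a, b, c, d, e, f, g, h
  1-simplices (24): ab, ac, ad, ae, ag, ah, bc, bd, be, bf, bg, bh, cd, ce, cf, cg, ch, de, df, dg, eg, eh, fh, gh
  2-simplices (16): abc, abd, acg, ade, aeh, agh, bce, bdf, beg, bfh, bgh, cdf, cdg, ceh, cfh, deg

giving chain groups C_0 ≅ Z^8, C_1 ≅ Z^24, C_2 ≅ Z^16.

The boundary map ∂_1: C_1 → C_0 maps an edge to its endpoints' difference, ∂[p,q] = q − p.
As a 8×24 matrix over Z this has rank 7, with invariant factors (1,1,1,1,1,1,1).

The boundary map ∂_2: C_2 → C_1 acts by ∂[p,q,r] = [q,r] − [p,r] + [p,q]. For instance
  ∂ceh = eh − ch + ce,
  ∂bce = ce − be + bc.
The resulting 24×16 matrix has rank 15, and its Smith normal form has invariant factors (1,1,1,1,1,1,1,1,1,1,1,1,1,1,1).

Computing H_k = (kernel of ∂_k) / (image of ∂_{k+1}):

  H_0: rank C_0 − rank ∂_1 = 8 − 7 = 1, and the invariant factors of ∂_1 are all 1, so H_0 = Z.
  H_1: rank ker ∂_1 − rank ∂_2 = (24 − 7) − 15 = 2, and the invariant factors of ∂_2 are all 1, so H_1 = Z^2.
  H_2: rank ker ∂_2 − rank ∂_3 = (16 − 15) − 0 = 1, and there is no ∂_3, so H_2 = Z.

(K is a triangulation of the torus T^2.)

H_0 = Z,  H_1 = Z^2,  H_2 = Z.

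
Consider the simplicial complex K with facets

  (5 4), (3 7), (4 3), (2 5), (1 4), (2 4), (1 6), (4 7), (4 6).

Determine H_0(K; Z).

Order the vertices as 1 < 2 < 3 < 4 < 5 < 6 < 7. Listing each simplex with vertices in this order, K has dimension 1 with simplices:

  0-simplices (7): [1], [2], [3], [4], [5], [6], [7]
  1-simplices (9): [1,4], [1,6], [2,4], [2,5], [3,4], [3,7], [4,5], [4,6], [4,7]

Hence C_0 ≅ Z^7, C_1 ≅ Z^9.

Boundary ∂_1: C_1 → C_0 is given by ∂[p,q] = [q] − [p]. For instance
  ∂[2,4] = [4] − [2].
The 7×9 boundary matrix has rank 6 and Smith normal form diag(1,1,1,1,1,1).

From H_k ≅ ker(∂_k) / im(∂_{k+1}) we obtain:

  H_0: rank C_0 − rank ∂_1 = 7 − 6 = 1, and the invariant factors of ∂_1 are all 1, so H_0 ≅ Z.

H_0 ≅ Z.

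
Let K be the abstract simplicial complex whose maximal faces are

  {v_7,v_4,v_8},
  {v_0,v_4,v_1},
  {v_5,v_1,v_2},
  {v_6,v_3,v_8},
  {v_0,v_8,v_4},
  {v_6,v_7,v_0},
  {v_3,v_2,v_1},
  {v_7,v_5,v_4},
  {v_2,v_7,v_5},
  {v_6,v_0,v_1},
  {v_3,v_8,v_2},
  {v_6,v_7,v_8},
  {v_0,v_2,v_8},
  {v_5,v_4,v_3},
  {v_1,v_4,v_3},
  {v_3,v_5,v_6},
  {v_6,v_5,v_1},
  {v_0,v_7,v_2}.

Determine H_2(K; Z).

H_2 = 0.

Take the total order v_0 < v_1 < v_2 < v_3 < v_4 < v_5 < v_6 < v_7 < v_8 on the vertex set. Then K (dimension 2) consists of the simplices:

  0-simplices (9): [v_0], [v_1], [v_2], [v_3], [v_4], [v_5], [v_6], [v_7], [v_8]
  1-simplices (27): (27 of them)
  2-simplices (18): (18 of them)

giving chain groups C_0 ≅ Z^9, C_1 ≅ Z^27, C_2 ≅ Z^18.

∂_1: C_1 → C_0 sends each edge [p,q] (with p < q) to q − p. For instance
  ∂[v_2,v_7] = [v_7] − [v_2].
The resulting 9×27 matrix has rank 8, and its Smith normal form has invariant factors (1,1,1,1,1,1,1,1).

The boundary map ∂_2: C_2 → C_1 sends each 2-simplex [p,q,r] to [q,r] − [p,r] + [p,q]. For instance
  ∂[v_2,v_3,v_8] = [v_3,v_8] − [v_2,v_8] + [v_2,v_3],
  ∂[v_4,v_5,v_7] = [v_5,v_7] − [v_4,v_7] + [v_4,v_5].
As a 27×18 matrix over Z this has rank 18, with invariant factors (1,1,1,1,1,1,1,1,1,1,1,1,1,1,1,1,1,2).

From H_k ≅ ker(∂_k) / im(∂_{k+1}) we obtain:

  H_2: rank ker ∂_2 − rank ∂_3 = (18 − 18) − 0 = 0, and there is no ∂_3, so H_2 ≅ 0.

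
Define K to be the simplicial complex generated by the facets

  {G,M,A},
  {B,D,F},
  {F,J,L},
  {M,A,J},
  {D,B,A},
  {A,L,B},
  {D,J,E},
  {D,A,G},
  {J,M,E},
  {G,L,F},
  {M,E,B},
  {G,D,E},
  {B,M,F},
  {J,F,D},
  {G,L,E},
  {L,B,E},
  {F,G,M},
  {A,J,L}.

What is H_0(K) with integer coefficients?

Order the vertices as A < B < D < E < F < G < J < L < M. Listing each simplex with vertices in this order, K has dimension 2 with simplices:

  0-simplices (9): A, B, D, E, F, G, J, L, M
  1-simplices (27): AB, AD, AG, AJ, AL, AM, BD, BE, BF, BL, BM, DE, DF, DG, DJ, EG, EJ, EL, EM, FG, FJ, FL, FM, GL, GM, JL, JM
  2-simplices (18): ABD, ABL, ADG, AGM, AJL, AJM, BDF, BEL, BEM, BFM, DEG, DEJ, DFJ, EGL, EJM, FGL, FGM, FJL

Hence C_0 ≅ Z^9, C_1 ≅ Z^27, C_2 ≅ Z^18.

∂_1: C_1 → C_0 is given by ∂[p,q] = [q] − [p]. For instance
  ∂JL = L − J.
As a 9×27 matrix over Z this has rank 8, with invariant factors (1,1,1,1,1,1,1,1).

∂_2: C_2 → C_1 acts by ∂[p,q,r] = [q,r] − [p,r] + [p,q]. For instance
  ∂BEL = EL − BL + BE,
  ∂FGM = GM − FM + FG.
This gives a 27×18 integer matrix of rank 17; reducing to Smith normal form yields diagonal entries (1,1,1,1,1,1,1,1,1,1,1,1,1,1,1,1,1).

Computing H_k = (kernel of ∂_k) / (image of ∂_{k+1}):

  H_0: rank C_0 − rank ∂_1 = 9 − 8 = 1, and the invariant factors of ∂_1 are all 1, so H_0 ≅ Z.

(K is a triangulation of the torus T^2.)

H_0 ≅ Z.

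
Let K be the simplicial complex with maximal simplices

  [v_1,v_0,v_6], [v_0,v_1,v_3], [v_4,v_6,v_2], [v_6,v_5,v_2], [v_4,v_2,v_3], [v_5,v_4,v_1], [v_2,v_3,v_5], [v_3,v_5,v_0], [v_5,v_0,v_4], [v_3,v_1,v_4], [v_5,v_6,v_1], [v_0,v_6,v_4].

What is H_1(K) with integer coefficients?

H_1 ≅ Z/2Z.

Fix the vertex order v_0 < v_1 < v_2 < v_3 < v_4 < v_5 < v_6 and write every simplex with vertices in increasing order. Then dim K = 2 and the simplices of K are:

  0-simplices (7): [v_0], [v_1], [v_2], [v_3], [v_4], [v_5], [v_6]
  1-simplices (18): (18 of them)
  2-simplices (12): (12 of them)

giving chain groups C_0 ≅ Z^7, C_1 ≅ Z^18, C_2 ≅ Z^12.

∂_1: C_1 → C_0 maps an edge to its endpoints' difference, ∂[p,q] = q − p.
The 7×18 boundary matrix has rank 6 and Smith normal form diag(1,1,1,1,1,1).

∂_2: C_2 → C_1 sends each 2-simplex [p,q,r] to [q,r] − [p,r] + [p,q]. For instance
  ∂[v_2,v_4,v_6] = [v_4,v_6] − [v_2,v_6] + [v_2,v_4],
  ∂[v_0,v_1,v_3] = [v_1,v_3] − [v_0,v_3] + [v_0,v_1].
The resulting 18×12 matrix has rank 12, and its Smith normal form has invariant factors (1,1,1,1,1,1,1,1,1,1,1,2).

Reading off H_k = ker ∂_k / im ∂_{k+1}:

  H_1: rank ker ∂_1 − rank ∂_2 = (18 − 6) − 12 = 0, and ∂_2 has invariant factor 2 > 1, so H_1 ≅ Z/2Z.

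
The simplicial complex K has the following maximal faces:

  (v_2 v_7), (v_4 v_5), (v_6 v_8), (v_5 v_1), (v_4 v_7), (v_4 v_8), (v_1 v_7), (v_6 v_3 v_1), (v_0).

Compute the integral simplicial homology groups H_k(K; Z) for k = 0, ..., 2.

Fix the vertex order v_0 < v_1 < v_2 < v_3 < v_4 < v_5 < v_6 < v_7 < v_8 and write every simplex with vertices in increasing order. Then dim K = 2 and the simplices of K are:

  0-simplices (9): [v_0], [v_1], [v_2], [v_3], [v_4], [v_5], [v_6], [v_7], [v_8]
  1-simplices (10): [v_1,v_3], [v_1,v_5], [v_1,v_6], [v_1,v_7], [v_2,v_7], [v_3,v_6], [v_4,v_5], [v_4,v_7], [v_4,v_8], [v_6,v_8]
  2-simplices (1): [v_1,v_3,v_6]

Hence C_0 ≅ Z^9, C_1 ≅ Z^10, C_2 ≅ Z^1.

∂_1: C_1 → C_0 sends each edge [p,q] (with p < q) to q − p. For instance
  ∂[v_1,v_5] = [v_5] − [v_1].
As a 9×10 matrix over Z this has rank 7, with invariant factors (1,1,1,1,1,1,1).

The boundary map ∂_2: C_2 → C_1 maps a triangle to the signed sum of its edges. For instance
  ∂[v_1,v_3,v_6] = [v_3,v_6] − [v_1,v_6] + [v_1,v_3].
The resulting 10×1 matrix has rank 1, and its Smith normal form has invariant factors (1).

From H_k ≅ ker(∂_k) / im(∂_{k+1}) we obtain:

  H_0: rank C_0 − rank ∂_1 = 9 − 7 = 2, and the invariant factors of ∂_1 are all 1, so H_0 = Z^2.
  H_1: rank ker ∂_1 − rank ∂_2 = (10 − 7) − 1 = 2, and the invariant factors of ∂_2 are all 1, so H_1 = Z^2.
  H_2: rank ker ∂_2 − rank ∂_3 = (1 − 1) − 0 = 0, and there is no ∂_3, so H_2 = 0.

H_0 = Z^2,  H_1 = Z^2,  H_2 = 0.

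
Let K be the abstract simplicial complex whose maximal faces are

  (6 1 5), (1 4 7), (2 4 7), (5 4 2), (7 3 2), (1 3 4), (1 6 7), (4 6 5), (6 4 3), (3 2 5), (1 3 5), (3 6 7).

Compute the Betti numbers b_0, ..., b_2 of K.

b_0 = 1, b_1 = 0, b_2 = 0.

K has 7 vertices, 18 edges, 12 triangles.
rank ∂_0 = 0, rank ∂_1 = 6 ⇒ b_0 = 7 − 0 − 6 = 1; all invariant factors of ∂_1 are 1 so no torsion. So H_0 = Z.
rank ∂_1 = 6, rank ∂_2 = 12 ⇒ b_1 = 18 − 6 − 12 = 0; ∂_2 has invariant factor(s) [2] giving torsion. So H_1 = Z/2Z.
rank ∂_2 = 12, rank ∂_3 = 0 ⇒ b_2 = 12 − 12 − 0 = 0. So H_2 = 0.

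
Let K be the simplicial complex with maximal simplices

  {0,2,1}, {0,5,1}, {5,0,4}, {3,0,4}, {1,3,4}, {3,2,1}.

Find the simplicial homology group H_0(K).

H_0 = Z.

We work with the vertex ordering 0 < 1 < 2 < 3 < 4 < 5. The simplices of K, each written with vertices in increasing order, are:

  0-simplices (6): [0], [1], [2], [3], [4], [5]
  1-simplices (12): [0,1], [0,2], [0,3], [0,4], [0,5], [1,2], [1,3], [1,4], [1,5], [2,3], [3,4], [4,5]
  2-simplices (6): [0,1,2], [0,1,5], [0,3,4], [0,4,5], [1,2,3], [1,3,4]

so the chain groups are C_0 ≅ Z^6, C_1 ≅ Z^12, C_2 ≅ Z^6.

Boundary ∂_1: C_1 → C_0 maps an edge to its endpoints' difference, ∂[p,q] = q − p. For instance
  ∂[0,5] = [5] − [0].
The resulting 6×12 matrix has rank 5, and its Smith normal form has invariant factors (1,1,1,1,1).

Boundary ∂_2: C_2 → C_1 acts by ∂[p,q,r] = [q,r] − [p,r] + [p,q]. For instance
  ∂[0,1,2] = [1,2] − [0,2] + [0,1],
  ∂[0,3,4] = [3,4] − [0,4] + [0,3].
The 12×6 boundary matrix has rank 6 and Smith normal form diag(1,1,1,1,1,1).

Computing H_k = (kernel of ∂_k) / (image of ∂_{k+1}):

  H_0: rank C_0 − rank ∂_1 = 6 − 5 = 1, and the invariant factors of ∂_1 are all 1, so H_0 = Z.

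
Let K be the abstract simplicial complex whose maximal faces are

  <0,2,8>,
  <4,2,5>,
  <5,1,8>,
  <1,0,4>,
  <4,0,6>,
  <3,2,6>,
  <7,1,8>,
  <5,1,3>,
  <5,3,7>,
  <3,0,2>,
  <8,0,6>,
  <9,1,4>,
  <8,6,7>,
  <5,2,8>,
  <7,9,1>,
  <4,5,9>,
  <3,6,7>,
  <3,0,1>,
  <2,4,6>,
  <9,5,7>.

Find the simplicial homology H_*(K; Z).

H_0 = Z,  H_1 = Z ⊕ Z/2,  H_2 = 0.

Order the vertices as 0 < 1 < 2 < 3 < 4 < 5 < 6 < 7 < 8 < 9. Listing each simplex with vertices in this order, K has dimension 2 with simplices:

  0-simplices (10): [0], [1], [2], [3], [4], [5], [6], [7], [8], [9]
  1-simplices (30): (30 of them)
  2-simplices (20): (20 of them)

so the chain groups are C_0 ≅ Z^10, C_1 ≅ Z^30, C_2 ≅ Z^20.

The boundary map ∂_1: C_1 → C_0 sends each edge [p,q] (with p < q) to q − p. For instance
  ∂[1,8] = [8] − [1].
As a 10×30 matrix over Z this has rank 9, with invariant factors (1,1,1,1,1,1,1,1,1).

∂_2: C_2 → C_1 acts by ∂[p,q,r] = [q,r] − [p,r] + [p,q]. For instance
  ∂[5,7,9] = [7,9] − [5,9] + [5,7],
  ∂[0,2,3] = [2,3] − [0,3] + [0,2].
The resulting 30×20 matrix has rank 20, and its Smith normal form has invariant factors (1,1,1,1,1,1,1,1,1,1,1,1,1,1,1,1,1,1,1,2).

Reading off H_k = ker ∂_k / im ∂_{k+1}:

  H_0: rank C_0 − rank ∂_1 = 10 − 9 = 1, and the invariant factors of ∂_1 are all 1, so H_0 ≅ Z.
  H_1: rank ker ∂_1 − rank ∂_2 = (30 − 9) − 20 = 1, and ∂_2 has invariant factor 2 > 1, so H_1 ≅ Z ⊕ Z/2.
  H_2: rank ker ∂_2 − rank ∂_3 = (20 − 20) − 0 = 0, and there is no ∂_3, so H_2 ≅ 0.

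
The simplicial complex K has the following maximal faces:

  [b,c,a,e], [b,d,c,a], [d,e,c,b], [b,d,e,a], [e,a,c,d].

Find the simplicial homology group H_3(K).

H_3 ≅ Z.

Take the total order a < b < c < d < e on the vertex set. Then K (dimension 3) consists of the simplices:

  0-simplices (5): a, b, c, d, e
  1-simplices (10): ab, ac, ad, ae, bc, bd, be, cd, ce, de
  2-simplices (10): abc, abd, abe, acd, ace, ade, bcd, bce, bde, cde
  3-simplices (5): abcd, abce, abde, acde, bcde

giving chain groups C_0 ≅ Z^5, C_1 ≅ Z^10, C_2 ≅ Z^10, C_3 ≅ Z^5.

The boundary map ∂_1: C_1 → C_0 maps an edge to its endpoints' difference, ∂[p,q] = q − p. For instance
  ∂bd = d − b.
As a 5×10 matrix over Z this has rank 4, with invariant factors (1,1,1,1).

∂_2: C_2 → C_1 sends each 2-simplex [p,q,r] to [q,r] − [p,r] + [p,q]. For instance
  ∂bce = ce − be + bc,
  ∂bcd = cd − bd + bc.
As a 10×10 matrix over Z this has rank 6, with invariant factors (1,1,1,1,1,1).

∂_3: C_3 → C_2 sends each 3-simplex σ to the alternating sum Σ_i (−1)^i (σ with its i-th vertex removed). For instance
  ∂bcde = cde − bde + bce − bcd,
  ∂acde = cde − ade + ace − acd.
As a 10×5 matrix over Z this has rank 4, with invariant factors (1,1,1,1).

Now H_k = ker ∂_k / im ∂_{k+1}, so:

  H_3: rank ker ∂_3 − rank ∂_4 = (5 − 4) − 0 = 1, and there is no ∂_4, so H_3 = Z.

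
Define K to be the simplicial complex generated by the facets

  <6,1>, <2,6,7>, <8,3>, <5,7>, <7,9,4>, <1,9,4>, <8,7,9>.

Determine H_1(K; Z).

We work with the vertex ordering 1 < 2 < 3 < 4 < 5 < 6 < 7 < 8 < 9. The simplices of K, each written with vertices in increasing order, are:

  0-simplices (9): [1], [2], [3], [4], [5], [6], [7], [8], [9]
  1-simplices (13): [1,4], [1,6], [1,9], [2,6], [2,7], [3,8], [4,7], [4,9], [5,7], [6,7], [7,8], [7,9], [8,9]
  2-simplices (4): [1,4,9], [2,6,7], [4,7,9], [7,8,9]

giving chain groups C_0 ≅ Z^9, C_1 ≅ Z^13, C_2 ≅ Z^4.

∂_1: C_1 → C_0 is given by ∂[p,q] = [q] − [p]. For instance
  ∂[2,7] = [7] − [2].
As a 9×13 matrix over Z this has rank 8, with invariant factors (1,1,1,1,1,1,1,1).

Boundary ∂_2: C_2 → C_1 sends each 2-simplex [p,q,r] to [q,r] − [p,r] + [p,q]. For instance
  ∂[4,7,9] = [7,9] − [4,9] + [4,7],
  ∂[2,6,7] = [6,7] − [2,7] + [2,6].
As a 13×4 matrix over Z this has rank 4, with invariant factors (1,1,1,1).

Now H_k = ker ∂_k / im ∂_{k+1}, so:

  H_1: rank ker ∂_1 − rank ∂_2 = (13 − 8) − 4 = 1, and the invariant factors of ∂_2 are all 1, so H_1 = Z.

H_1 = Z.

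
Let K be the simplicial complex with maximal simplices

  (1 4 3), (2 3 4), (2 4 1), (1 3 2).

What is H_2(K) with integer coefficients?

H_2 = Z.

K has 4 vertices, 6 edges, 4 triangles.
rank ∂_2 = 3, rank ∂_3 = 0 ⇒ b_2 = 4 − 3 − 0 = 1. So H_2 ≅ Z.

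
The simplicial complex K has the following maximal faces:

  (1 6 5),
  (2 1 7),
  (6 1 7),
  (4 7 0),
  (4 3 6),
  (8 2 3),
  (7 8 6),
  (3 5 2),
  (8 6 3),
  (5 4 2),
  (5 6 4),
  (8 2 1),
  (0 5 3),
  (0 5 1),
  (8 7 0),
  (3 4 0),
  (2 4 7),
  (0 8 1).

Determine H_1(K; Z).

H_1 ≅ Z ⊕ Z/2.

Order the vertices as 0 < 1 < 2 < 3 < 4 < 5 < 6 < 7 < 8. Listing each simplex with vertices in this order, K has dimension 2 with simplices:

  0-simplices (9): [0], [1], [2], [3], [4], [5], [6], [7], [8]
  1-simplices (27): (27 of them)
  2-simplices (18): [0,1,5], [0,1,8], [0,3,4], [0,3,5], [0,4,7], [0,7,8], [1,2,7], [1,2,8], [1,5,6], [1,6,7], [2,3,5], [2,3,8], [2,4,5], [2,4,7], [3,4,6], [3,6,8], [4,5,6], [6,7,8]

Hence C_0 ≅ Z^9, C_1 ≅ Z^27, C_2 ≅ Z^18.

The boundary map ∂_1: C_1 → C_0 is given by ∂[p,q] = [q] − [p]. For instance
  ∂[1,8] = [8] − [1].
The resulting 9×27 matrix has rank 8, and its Smith normal form has invariant factors (1,1,1,1,1,1,1,1).

The boundary map ∂_2: C_2 → C_1 maps a triangle to the signed sum of its edges. For instance
  ∂[2,4,5] = [4,5] − [2,5] + [2,4],
  ∂[0,4,7] = [4,7] − [0,7] + [0,4].
As a 27×18 matrix over Z this has rank 18, with invariant factors (1,1,1,1,1,1,1,1,1,1,1,1,1,1,1,1,1,2).

Reading off H_k = ker ∂_k / im ∂_{k+1}:

  H_1: rank ker ∂_1 − rank ∂_2 = (27 − 8) − 18 = 1, and ∂_2 has invariant factor 2 > 1, so H_1 ≅ Z ⊕ Z/2.

(K is a triangulation of the Klein bottle.)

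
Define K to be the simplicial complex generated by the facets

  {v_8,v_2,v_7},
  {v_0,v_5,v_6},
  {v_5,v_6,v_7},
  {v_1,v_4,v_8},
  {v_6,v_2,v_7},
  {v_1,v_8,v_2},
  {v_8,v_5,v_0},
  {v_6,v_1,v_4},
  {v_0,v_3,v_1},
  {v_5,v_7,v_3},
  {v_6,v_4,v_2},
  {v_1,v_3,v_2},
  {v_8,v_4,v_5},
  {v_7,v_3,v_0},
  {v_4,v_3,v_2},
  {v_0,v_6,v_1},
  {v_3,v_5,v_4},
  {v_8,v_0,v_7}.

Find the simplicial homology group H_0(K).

Order the vertices as v_0 < v_1 < v_2 < v_3 < v_4 < v_5 < v_6 < v_7 < v_8. Listing each simplex with vertices in this order, K has dimension 2 with simplices:

  0-simplices (9): [v_0], [v_1], [v_2], [v_3], [v_4], [v_5], [v_6], [v_7], [v_8]
  1-simplices (27): (27 of them)
  2-simplices (18): (18 of them)

giving chain groups C_0 ≅ Z^9, C_1 ≅ Z^27, C_2 ≅ Z^18.

The boundary map ∂_1: C_1 → C_0 maps an edge to its endpoints' difference, ∂[p,q] = q − p. For instance
  ∂[v_1,v_2] = [v_2] − [v_1].
This gives a 9×27 integer matrix of rank 8; reducing to Smith normal form yields diagonal entries (1,1,1,1,1,1,1,1).

The boundary map ∂_2: C_2 → C_1 sends each 2-simplex [p,q,r] to [q,r] − [p,r] + [p,q]. For instance
  ∂[v_2,v_4,v_6] = [v_4,v_6] − [v_2,v_6] + [v_2,v_4],
  ∂[v_5,v_6,v_7] = [v_6,v_7] − [v_5,v_7] + [v_5,v_6].
The resulting 27×18 matrix has rank 18, and its Smith normal form has invariant factors (1,1,1,1,1,1,1,1,1,1,1,1,1,1,1,1,1,2).

Reading off H_k = ker ∂_k / im ∂_{k+1}:

  H_0: rank C_0 − rank ∂_1 = 9 − 8 = 1, and the invariant factors of ∂_1 are all 1, so H_0 = Z.

(K is a triangulation of the Klein bottle.)

H_0 = Z.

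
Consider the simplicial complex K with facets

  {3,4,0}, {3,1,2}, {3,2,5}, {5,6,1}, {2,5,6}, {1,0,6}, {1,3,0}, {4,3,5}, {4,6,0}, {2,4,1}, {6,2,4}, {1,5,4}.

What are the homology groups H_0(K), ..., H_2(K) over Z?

H_0 = Z,  H_1 = Z/2,  H_2 = 0.

Take the total order 0 < 1 < 2 < 3 < 4 < 5 < 6 on the vertex set. Then K (dimension 2) consists of the simplices:

  0-simplices (7): [0], [1], [2], [3], [4], [5], [6]
  1-simplices (18): [0,1], [0,3], [0,4], [0,6], [1,2], [1,3], [1,4], [1,5], [1,6], [2,3], [2,4], [2,5], [2,6], [3,4], [3,5], [4,5], [4,6], [5,6]
  2-simplices (12): [0,1,3], [0,1,6], [0,3,4], [0,4,6], [1,2,3], [1,2,4], [1,4,5], [1,5,6], [2,3,5], [2,4,6], [2,5,6], [3,4,5]

so the chain groups are C_0 ≅ Z^7, C_1 ≅ Z^18, C_2 ≅ Z^12.

∂_1: C_1 → C_0 is given by ∂[p,q] = [q] − [p].
As a 7×18 matrix over Z this has rank 6, with invariant factors (1,1,1,1,1,1).

∂_2: C_2 → C_1 maps a triangle to the signed sum of its edges. For instance
  ∂[2,4,6] = [4,6] − [2,6] + [2,4],
  ∂[2,5,6] = [5,6] − [2,6] + [2,5].
As a 18×12 matrix over Z this has rank 12, with invariant factors (1,1,1,1,1,1,1,1,1,1,1,2).

Reading off H_k = ker ∂_k / im ∂_{k+1}:

  H_0: rank C_0 − rank ∂_1 = 7 − 6 = 1, and the invariant factors of ∂_1 are all 1, so H_0 = Z.
  H_1: rank ker ∂_1 − rank ∂_2 = (18 − 6) − 12 = 0, and ∂_2 has invariant factor 2 > 1, so H_1 = Z/2.
  H_2: rank ker ∂_2 − rank ∂_3 = (12 − 12) − 0 = 0, and there is no ∂_3, so H_2 = 0.

As a check, the Euler characteristic is 7 − 18 + 12 = 1, which agrees with 1 − 0 + 0 = 1.
(K is a triangulation of the real projective plane RP^2.)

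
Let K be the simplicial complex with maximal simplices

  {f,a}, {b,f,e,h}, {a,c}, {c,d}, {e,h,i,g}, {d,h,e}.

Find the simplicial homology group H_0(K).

Fix the vertex order a < b < c < d < e < f < g < h < i and write every simplex with vertices in increasing order. Then dim K = 3 and the simplices of K are:

  0-simplices (9): a, b, c, d, e, f, g, h, i
  1-simplices (16): ac, af, be, bf, bh, cd, de, dh, ef, eg, eh, ei, fh, gh, gi, hi
  2-simplices (9): bef, beh, bfh, deh, efh, egh, egi, ehi, ghi
  3-simplices (2): befh, eghi

giving chain groups C_0 ≅ Z^9, C_1 ≅ Z^16, C_2 ≅ Z^9, C_3 ≅ Z^2.

The boundary map ∂_1: C_1 → C_0 maps an edge to its endpoints' difference, ∂[p,q] = q − p. For instance
  ∂be = e − b.
As a 9×16 matrix over Z this has rank 8, with invariant factors (1,1,1,1,1,1,1,1).

The boundary map ∂_2: C_2 → C_1 sends each 2-simplex [p,q,r] to [q,r] − [p,r] + [p,q]. For instance
  ∂beh = eh − bh + be,
  ∂efh = fh − eh + ef.
As a 16×9 matrix over Z this has rank 7, with invariant factors (1,1,1,1,1,1,1).

The boundary map ∂_3: C_3 → C_2 sends each 3-simplex σ to the alternating sum Σ_i (−1)^i (σ with its i-th vertex removed). For instance
  ∂befh = efh − bfh + beh − bef,
  ∂eghi = ghi − ehi + egi − egh.
The resulting 9×2 matrix has rank 2, and its Smith normal form has invariant factors (1,1).

Computing H_k = (kernel of ∂_k) / (image of ∂_{k+1}):

  H_0: rank C_0 − rank ∂_1 = 9 − 8 = 1, and the invariant factors of ∂_1 are all 1, so H_0 = Z.

H_0 = Z.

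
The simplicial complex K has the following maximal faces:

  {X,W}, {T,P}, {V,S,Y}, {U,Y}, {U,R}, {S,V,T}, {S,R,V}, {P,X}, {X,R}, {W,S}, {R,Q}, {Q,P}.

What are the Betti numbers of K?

K has 10 vertices, 16 edges, 3 triangles.
rank ∂_0 = 0, rank ∂_1 = 9 ⇒ b_0 = 10 − 0 − 9 = 1; all invariant factors of ∂_1 are 1 so no torsion. So H_0 ≅ Z.
rank ∂_1 = 9, rank ∂_2 = 3 ⇒ b_1 = 16 − 9 − 3 = 4; all invariant factors of ∂_2 are 1 so no torsion. So H_1 ≅ Z^4.
rank ∂_2 = 3, rank ∂_3 = 0 ⇒ b_2 = 3 − 3 − 0 = 0. So H_2 ≅ 0.

b_0 = 1, b_1 = 4, b_2 = 0.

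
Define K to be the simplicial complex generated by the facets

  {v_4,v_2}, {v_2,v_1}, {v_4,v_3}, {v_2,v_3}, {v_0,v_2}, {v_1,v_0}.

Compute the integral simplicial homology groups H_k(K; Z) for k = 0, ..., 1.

H_0 ≅ Z,  H_1 ≅ Z^2.

Take the total order v_0 < v_1 < v_2 < v_3 < v_4 on the vertex set. Then K (dimension 1) consists of the simplices:

  0-simplices (5): [v_0], [v_1], [v_2], [v_3], [v_4]
  1-simplices (6): [v_0,v_1], [v_0,v_2], [v_1,v_2], [v_2,v_3], [v_2,v_4], [v_3,v_4]

so the chain groups are C_0 ≅ Z^5, C_1 ≅ Z^6.

∂_1: C_1 → C_0 maps an edge to its endpoints' difference, ∂[p,q] = q − p. For instance
  ∂[v_0,v_2] = [v_2] − [v_0].
The resulting 5×6 matrix has rank 4, and its Smith normal form has invariant factors (1,1,1,1).

Now H_k = ker ∂_k / im ∂_{k+1}, so:

  H_0: rank C_0 − rank ∂_1 = 5 − 4 = 1, and the invariant factors of ∂_1 are all 1, so H_0 = Z.
  H_1: rank ker ∂_1 − rank ∂_2 = (6 − 4) − 0 = 2, and there is no ∂_2, so H_1 = Z^2.

(K is a triangulation of a wedge of 2 circles.)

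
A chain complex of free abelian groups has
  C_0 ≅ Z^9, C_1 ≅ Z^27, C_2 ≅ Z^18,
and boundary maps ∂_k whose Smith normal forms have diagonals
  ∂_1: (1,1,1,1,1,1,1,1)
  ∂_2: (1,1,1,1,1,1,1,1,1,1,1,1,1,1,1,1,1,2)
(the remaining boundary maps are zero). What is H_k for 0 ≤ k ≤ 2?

H_0: b_0 = 9 − 0 − 8 = 1; torsion from ∂_1 factors > 1: none. So H_0 = Z.
H_1: b_1 = 27 − 8 − 18 = 1; torsion from ∂_2 factors > 1: [2]. So H_1 = Z ⊕ Z/2Z.
H_2: b_2 = 18 − 18 − 0 = 0; torsion from ∂_3 factors > 1: none. So H_2 = 0.

H_0 = Z,  H_1 = Z ⊕ Z/2Z,  H_2 = 0.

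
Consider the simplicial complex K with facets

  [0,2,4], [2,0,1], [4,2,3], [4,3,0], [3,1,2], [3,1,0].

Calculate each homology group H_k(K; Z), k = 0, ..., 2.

H_0 = Z,  H_1 = 0,  H_2 = Z.

K has 5 vertices, 9 edges, 6 triangles.
rank ∂_0 = 0, rank ∂_1 = 4 ⇒ b_0 = 5 − 0 − 4 = 1; all invariant factors of ∂_1 are 1 so no torsion. So H_0 ≅ Z.
rank ∂_1 = 4, rank ∂_2 = 5 ⇒ b_1 = 9 − 4 − 5 = 0; all invariant factors of ∂_2 are 1 so no torsion. So H_1 ≅ 0.
rank ∂_2 = 5, rank ∂_3 = 0 ⇒ b_2 = 6 − 5 − 0 = 1. So H_2 ≅ Z.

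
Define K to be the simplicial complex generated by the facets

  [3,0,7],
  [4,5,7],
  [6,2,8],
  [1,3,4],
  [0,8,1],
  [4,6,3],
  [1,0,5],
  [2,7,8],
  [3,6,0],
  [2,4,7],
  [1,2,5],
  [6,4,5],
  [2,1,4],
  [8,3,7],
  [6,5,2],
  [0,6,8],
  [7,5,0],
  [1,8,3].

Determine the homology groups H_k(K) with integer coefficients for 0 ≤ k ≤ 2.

H_0 ≅ Z,  H_1 ≅ Z × Z/2,  H_2 = 0.

Take the total order 0 < 1 < 2 < 3 < 4 < 5 < 6 < 7 < 8 on the vertex set. Then K (dimension 2) consists of the simplices:

  0-simplices (9): [0], [1], [2], [3], [4], [5], [6], [7], [8]
  1-simplices (27): (27 of them)
  2-simplices (18): [0,1,5], [0,1,8], [0,3,6], [0,3,7], [0,5,7], [0,6,8], [1,2,4], [1,2,5], [1,3,4], [1,3,8], [2,4,7], [2,5,6], [2,6,8], [2,7,8], [3,4,6], [3,7,8], [4,5,6], [4,5,7]

giving chain groups C_0 ≅ Z^9, C_1 ≅ Z^27, C_2 ≅ Z^18.

The boundary map ∂_1: C_1 → C_0 maps an edge to its endpoints' difference, ∂[p,q] = q − p.
As a 9×27 matrix over Z this has rank 8, with invariant factors (1,1,1,1,1,1,1,1).

∂_2: C_2 → C_1 maps a triangle to the signed sum of its edges. For instance
  ∂[2,5,6] = [5,6] − [2,6] + [2,5],
  ∂[0,1,5] = [1,5] − [0,5] + [0,1].
As a 27×18 matrix over Z this has rank 18, with invariant factors (1,1,1,1,1,1,1,1,1,1,1,1,1,1,1,1,1,2).

Reading off H_k = ker ∂_k / im ∂_{k+1}:

  H_0: rank C_0 − rank ∂_1 = 9 − 8 = 1, and the invariant factors of ∂_1 are all 1, so H_0 ≅ Z.
  H_1: rank ker ∂_1 − rank ∂_2 = (27 − 8) − 18 = 1, and ∂_2 has invariant factor 2 > 1, so H_1 ≅ Z × Z/2.
  H_2: rank ker ∂_2 − rank ∂_3 = (18 − 18) − 0 = 0, and there is no ∂_3, so H_2 ≅ 0.

As a check, the Euler characteristic is 9 − 27 + 18 = 0, which agrees with 1 − 1 + 0 = 0.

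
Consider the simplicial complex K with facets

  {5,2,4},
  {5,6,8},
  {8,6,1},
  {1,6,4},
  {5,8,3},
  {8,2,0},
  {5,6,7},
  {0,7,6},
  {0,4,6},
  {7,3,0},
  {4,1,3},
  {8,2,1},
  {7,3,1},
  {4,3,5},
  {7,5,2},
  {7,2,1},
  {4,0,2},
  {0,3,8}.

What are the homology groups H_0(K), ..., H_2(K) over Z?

H_0 = Z,  H_1 = Z^2,  H_2 = Z.

K has 9 vertices, 27 edges, 18 triangles.
rank ∂_0 = 0, rank ∂_1 = 8 ⇒ b_0 = 9 − 0 − 8 = 1; all invariant factors of ∂_1 are 1 so no torsion. So H_0 ≅ Z.
rank ∂_1 = 8, rank ∂_2 = 17 ⇒ b_1 = 27 − 8 − 17 = 2; all invariant factors of ∂_2 are 1 so no torsion. So H_1 ≅ Z^2.
rank ∂_2 = 17, rank ∂_3 = 0 ⇒ b_2 = 18 − 17 − 0 = 1. So H_2 ≅ Z.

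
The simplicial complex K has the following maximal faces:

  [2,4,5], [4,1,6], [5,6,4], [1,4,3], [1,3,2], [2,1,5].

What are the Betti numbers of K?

b_0 = 1, b_1 = 1, b_2 = 0.

We work with the vertex ordering 1 < 2 < 3 < 4 < 5 < 6. The simplices of K, each written with vertices in increasing order, are:

  0-simplices (6): [1], [2], [3], [4], [5], [6]
  1-simplices (12): [1,2], [1,3], [1,4], [1,5], [1,6], [2,3], [2,4], [2,5], [3,4], [4,5], [4,6], [5,6]
  2-simplices (6): [1,2,3], [1,2,5], [1,3,4], [1,4,6], [2,4,5], [4,5,6]

giving chain groups C_0 ≅ Z^6, C_1 ≅ Z^12, C_2 ≅ Z^6.

The boundary map ∂_1: C_1 → C_0 is given by ∂[p,q] = [q] − [p].
As a 6×12 matrix over Z this has rank 5, with invariant factors (1,1,1,1,1).

The boundary map ∂_2: C_2 → C_1 maps a triangle to the signed sum of its edges. For instance
  ∂[1,4,6] = [4,6] − [1,6] + [1,4],
  ∂[1,2,3] = [2,3] − [1,3] + [1,2].
The 12×6 boundary matrix has rank 6 and Smith normal form diag(1,1,1,1,1,1).

Reading off H_k = ker ∂_k / im ∂_{k+1}:

  H_0: rank C_0 − rank ∂_1 = 6 − 5 = 1, and the invariant factors of ∂_1 are all 1, so H_0 ≅ Z.
  H_1: rank ker ∂_1 − rank ∂_2 = (12 − 5) − 6 = 1, and the invariant factors of ∂_2 are all 1, so H_1 ≅ Z.
  H_2: rank ker ∂_2 − rank ∂_3 = (6 − 6) − 0 = 0, and there is no ∂_3, so H_2 ≅ 0.

Hence the Betti numbers are b_0 = 1, b_1 = 1, b_2 = 0.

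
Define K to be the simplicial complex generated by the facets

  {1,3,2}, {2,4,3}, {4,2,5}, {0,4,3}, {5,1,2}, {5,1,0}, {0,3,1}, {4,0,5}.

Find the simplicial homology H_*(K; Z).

Order the vertices as 0 < 1 < 2 < 3 < 4 < 5. Listing each simplex with vertices in this order, K has dimension 2 with simplices:

  0-simplices (6): [0], [1], [2], [3], [4], [5]
  1-simplices (12): [0,1], [0,3], [0,4], [0,5], [1,2], [1,3], [1,5], [2,3], [2,4], [2,5], [3,4], [4,5]
  2-simplices (8): [0,1,3], [0,1,5], [0,3,4], [0,4,5], [1,2,3], [1,2,5], [2,3,4], [2,4,5]

so the chain groups are C_0 ≅ Z^6, C_1 ≅ Z^12, C_2 ≅ Z^8.

Boundary ∂_1: C_1 → C_0 maps an edge to its endpoints' difference, ∂[p,q] = q − p. For instance
  ∂[0,1] = [1] − [0].
As a 6×12 matrix over Z this has rank 5, with invariant factors (1,1,1,1,1).

The boundary map ∂_2: C_2 → C_1 sends each 2-simplex [p,q,r] to [q,r] − [p,r] + [p,q]. For instance
  ∂[0,1,5] = [1,5] − [0,5] + [0,1],
  ∂[2,4,5] = [4,5] − [2,5] + [2,4].
This gives a 12×8 integer matrix of rank 7; reducing to Smith normal form yields diagonal entries (1,1,1,1,1,1,1).

From H_k ≅ ker(∂_k) / im(∂_{k+1}) we obtain:

  H_0: rank C_0 − rank ∂_1 = 6 − 5 = 1, and the invariant factors of ∂_1 are all 1, so H_0 ≅ Z.
  H_1: rank ker ∂_1 − rank ∂_2 = (12 − 5) − 7 = 0, and the invariant factors of ∂_2 are all 1, so H_1 ≅ 0.
  H_2: rank ker ∂_2 − rank ∂_3 = (8 − 7) − 0 = 1, and there is no ∂_3, so H_2 ≅ Z.

As a check, the Euler characteristic is 6 − 12 + 8 = 2, which agrees with 1 − 0 + 1 = 2.
(K is a triangulation of the 2-sphere S^2.)

H_0 ≅ Z,  H_1 = 0,  H_2 ≅ Z.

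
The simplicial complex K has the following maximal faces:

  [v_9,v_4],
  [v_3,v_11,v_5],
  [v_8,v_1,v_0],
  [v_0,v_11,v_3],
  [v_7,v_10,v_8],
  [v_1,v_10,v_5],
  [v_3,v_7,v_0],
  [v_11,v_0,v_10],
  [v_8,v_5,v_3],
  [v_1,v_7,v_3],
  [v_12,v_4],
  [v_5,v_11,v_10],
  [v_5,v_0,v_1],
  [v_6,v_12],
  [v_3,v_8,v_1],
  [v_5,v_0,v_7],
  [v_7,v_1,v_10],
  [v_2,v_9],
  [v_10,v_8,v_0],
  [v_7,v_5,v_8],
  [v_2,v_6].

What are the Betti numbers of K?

b_0 = 2, b_1 = 3, b_2 = 1.

We work with the vertex ordering v_0 < v_1 < v_2 < v_3 < v_4 < v_5 < v_6 < v_7 < v_8 < v_9 < v_10 < v_11 < v_12. The simplices of K, each written with vertices in increasing order, are:

  0-simplices (13): [v_0], [v_1], [v_2], [v_3], [v_4], [v_5], [v_6], [v_7], [v_8], [v_9], [v_10], [v_11], [v_12]
  1-simplices (29): (29 of them)
  2-simplices (16): (16 of them)

Hence C_0 ≅ Z^13, C_1 ≅ Z^29, C_2 ≅ Z^16.

∂_1: C_1 → C_0 is given by ∂[p,q] = [q] − [p]. For instance
  ∂[v_5,v_11] = [v_11] − [v_5].
This gives a 13×29 integer matrix of rank 11; reducing to Smith normal form yields diagonal entries (1,1,1,1,1,1,1,1,1,1,1).

The boundary map ∂_2: C_2 → C_1 acts by ∂[p,q,r] = [q,r] − [p,r] + [p,q]. For instance
  ∂[v_0,v_1,v_5] = [v_1,v_5] − [v_0,v_5] + [v_0,v_1],
  ∂[v_1,v_3,v_7] = [v_3,v_7] − [v_1,v_7] + [v_1,v_3].
The resulting 29×16 matrix has rank 15, and its Smith normal form has invariant factors (1,1,1,1,1,1,1,1,1,1,1,1,1,1,1).

Reading off H_k = ker ∂_k / im ∂_{k+1}:

  H_0: rank C_0 − rank ∂_1 = 13 − 11 = 2, and the invariant factors of ∂_1 are all 1, so H_0 = Z^2.
  H_1: rank ker ∂_1 − rank ∂_2 = (29 − 11) − 15 = 3, and the invariant factors of ∂_2 are all 1, so H_1 = Z^3.
  H_2: rank ker ∂_2 − rank ∂_3 = (16 − 15) − 0 = 1, and there is no ∂_3, so H_2 = Z.

As a check, the Euler characteristic is 13 − 29 + 16 = 0, which agrees with 2 − 3 + 1 = 0.

Hence the Betti numbers are b_0 = 2, b_1 = 3, b_2 = 1.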